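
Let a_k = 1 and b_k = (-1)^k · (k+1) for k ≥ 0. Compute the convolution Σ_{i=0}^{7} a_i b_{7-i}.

Write out a_i and b_{7-i} for i = 0,…,7 and sum the products.
Σ = 1·(-8) + 1·7 + 1·(-6) + 1·5 + 1·(-4) + 1·3 + 1·(-2) + 1·1 = -4.

-4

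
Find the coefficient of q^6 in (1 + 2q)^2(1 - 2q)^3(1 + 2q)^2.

(1 + 2q)^2 has coefficients 1,4,4 for degrees 0…2.
(1 - 2q)^3 has coefficients 1,-6,12,-8,0,0,0 for degrees 0…6.
Finally multiplying by (1 + 2q)^2, the product of all factors after the first has coefficients 1,-2,-8,16,16,-32,0 for degrees 0…6.
[q^6] = 1·0 + 4·(-32) + 4·16 = -64.

-64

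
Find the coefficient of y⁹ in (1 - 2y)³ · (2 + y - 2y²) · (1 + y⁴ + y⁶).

24

(1 - 2y)³ has coefficients 1,-6,12,-8 for degrees 0…3.
(2 + y - 2y²) has coefficients 2,1,-2,0,0,0,0,0,0,0 for degrees 0…9.
Finally multiplying by (1 + y⁴ + y⁶), the product of all factors after the first has coefficients 2,1,-2,0,2,1,0,1,-2,0 for degrees 0…9.
[y⁹] = 1·0 − 6·(-2) + 12·1 − 8·0 = 24.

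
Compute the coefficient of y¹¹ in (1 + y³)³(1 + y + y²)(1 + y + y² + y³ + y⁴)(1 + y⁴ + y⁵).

37

(1 + y³)³ has coefficients 1,0,0,3,0,0,3,0,0,1 for degrees 0…9.
(1 + y + y²) has coefficients 1,1,1,0,0,0,0,0,0,0,0,0 for degrees 0…11.
Multiplying by (1 + y + y² + y³ + y⁴) gives running coefficients 1,2,3,3,3,2,1,0,0,0,0,0 for degrees 0…11.
Finally multiplying by (1 + y⁴ + y⁵), the product of all factors after the first has coefficients 1,2,3,3,4,5,6,6,6,5,3,1 for degrees 0…11.
[y¹¹] = 1·1 + 3·6 + 3·5 + 1·3 = 37.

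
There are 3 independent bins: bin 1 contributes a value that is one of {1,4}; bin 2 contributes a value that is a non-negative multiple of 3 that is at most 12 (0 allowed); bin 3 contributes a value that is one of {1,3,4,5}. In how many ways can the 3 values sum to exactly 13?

2

The generating function for the choices is (z + z⁴)·(1 + z³ + z⁶ + z⁹ + z¹²)·(z + z³ + z⁴ + z⁵); the count is [z¹³].
(z + z⁴) has coefficients 0,1,0,0,1 for degrees 0…4.
(1 + z³ + z⁶ + z⁹ + z¹²) has coefficients 1,0,0,1,0,0,1,0,0,1,0,0,1,0 for degrees 0…13.
Finally multiplying by (z + z³ + z⁴ + z⁵), the product of all factors after the first has coefficients 0,1,0,1,2,1,1,2,1,1,2,1,1,2 for degrees 0…13.
[z¹³] = 1·1 + 1·1 = 2.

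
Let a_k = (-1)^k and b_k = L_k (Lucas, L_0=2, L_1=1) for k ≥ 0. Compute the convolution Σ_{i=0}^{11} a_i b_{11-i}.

120

Write out a_i and b_{11-i} for i = 0,…,11 and sum the products.
Σ = 1·199 − 1·123 + 1·76 − 1·47 + 1·29 − 1·18 + 1·11 − 1·7 + 1·4 − 1·3 + 1·1 − 1·2 = 120.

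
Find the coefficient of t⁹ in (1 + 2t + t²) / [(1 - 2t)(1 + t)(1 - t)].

Partial fractions give a closed form: a_n = (3)·2^n + (-2)·1^n.
At n = 9: a_9 = 1534.

1534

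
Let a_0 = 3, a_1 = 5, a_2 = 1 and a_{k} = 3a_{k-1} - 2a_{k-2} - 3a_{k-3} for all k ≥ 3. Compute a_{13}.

The ordinary generating function has denominator 1 - 3y + 2y^2 + 3y^3.
Iterating the recurrence: a_0,…,a_{13} = 3, 5, 1, -16, -65, -166, -320, -433, -161, 1343, 5650, 14747, 28912, 40292.

40292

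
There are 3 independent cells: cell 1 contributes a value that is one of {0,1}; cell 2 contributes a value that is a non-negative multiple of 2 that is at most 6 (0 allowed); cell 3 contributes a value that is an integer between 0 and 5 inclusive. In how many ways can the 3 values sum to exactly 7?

The generating function for the choices is (1 + q)·(1 + q² + q⁴ + q⁶)·(1 + q + q² + q³ + q⁴ + q⁵); the count is [q⁷].
(1 + q) has coefficients 1,1 for degrees 0…1.
(1 + q² + q⁴ + q⁶) has coefficients 1,0,1,0,1,0,1,0 for degrees 0…7.
Finally multiplying by (1 + q + q² + q³ + q⁴ + q⁵), the product of all factors after the first has coefficients 1,1,2,2,3,3,3,3 for degrees 0…7.
[q⁷] = 1·3 + 1·3 = 6.

6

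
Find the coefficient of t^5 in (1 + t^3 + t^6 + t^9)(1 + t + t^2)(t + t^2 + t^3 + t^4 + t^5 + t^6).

5

(1 + t^3 + t^6 + t^9) has coefficients 1,0,0,1,0,0 for degrees 0…5.
(1 + t + t^2) has coefficients 1,1,1,0,0,0 for degrees 0…5.
Finally multiplying by (t + t^2 + t^3 + t^4 + t^5 + t^6), the product of all factors after the first has coefficients 0,1,2,3,3,3 for degrees 0…5.
[t^5] = 1·3 + 1·2 = 5.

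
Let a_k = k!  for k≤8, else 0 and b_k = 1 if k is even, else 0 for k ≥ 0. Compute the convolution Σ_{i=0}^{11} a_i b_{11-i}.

5167

Write out a_i and b_{11-i} for i = 0,…,11 and sum the products.
Σ = 1·0 + 1·1 + 2·0 + 6·1 + 24·0 + 120·1 + 720·0 + 5040·1 + 40320·0 + 0·1 + 0·0 + 0·1 = 5167.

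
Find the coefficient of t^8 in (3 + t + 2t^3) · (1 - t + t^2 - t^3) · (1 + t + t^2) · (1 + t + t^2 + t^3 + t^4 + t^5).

-7

(3 + t + 2t^3) has coefficients 3,1,0,2 for degrees 0…3.
(1 - t + t^2 - t^3) has coefficients 1,-1,1,-1,0,0,0,0,0 for degrees 0…8.
Multiplying by (1 + t + t^2) gives running coefficients 1,0,1,-1,0,-1,0,0,0 for degrees 0…8.
Finally multiplying by (1 + t + t^2 + t^3 + t^4 + t^5), the product of all factors after the first has coefficients 1,1,2,1,1,0,-1,-1,-2 for degrees 0…8.
[t^8] = 3·(-2) + 1·(-1) + 2·0 = -7.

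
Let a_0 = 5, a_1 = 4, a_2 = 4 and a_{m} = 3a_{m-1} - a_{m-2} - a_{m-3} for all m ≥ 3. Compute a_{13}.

-9796

The ordinary generating function has denominator 1 - 3y + y^2 + y^3.
Iterating the recurrence: a_0,…,a_{13} = 5, 4, 4, 3, 1, -4, -16, -45, -115, -284, -692, -1677, -4055, -9796.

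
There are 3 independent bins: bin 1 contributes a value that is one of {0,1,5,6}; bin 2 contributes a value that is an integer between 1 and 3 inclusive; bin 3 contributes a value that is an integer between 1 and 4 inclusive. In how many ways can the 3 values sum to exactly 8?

The generating function for the choices is (1 + t + t^5 + t^6)·(t + t^2 + t^3)·(t + t^2 + t^3 + t^4); the count is [t^8].
(1 + t + t^5 + t^6) has coefficients 1,1,0,0,0,1,1 for degrees 0…6.
(t + t^2 + t^3) has coefficients 0,1,1,1,0,0,0,0,0 for degrees 0…8.
Finally multiplying by (t + t^2 + t^3 + t^4), the product of all factors after the first has coefficients 0,0,1,2,3,3,2,1,0 for degrees 0…8.
[t^8] = 1·0 + 1·1 + 1·2 + 1·1 = 4.

4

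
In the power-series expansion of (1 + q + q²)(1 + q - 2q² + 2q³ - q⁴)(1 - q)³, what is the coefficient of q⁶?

-8

(1 + q + q²) has coefficients 1,1,1 for degrees 0…2.
(1 + q - 2q² + 2q³ - q⁴) has coefficients 1,1,-2,2,-1,0,0 for degrees 0…6.
Finally multiplying by (1 - q)³, the product of all factors after the first has coefficients 1,-2,-2,10,-14,11,-5 for degrees 0…6.
[q⁶] = 1·(-5) + 1·11 + 1·(-14) = -8.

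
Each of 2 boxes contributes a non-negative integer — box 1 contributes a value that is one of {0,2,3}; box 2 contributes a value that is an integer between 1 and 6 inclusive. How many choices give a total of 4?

3

The generating function for the choices is (1 + t^2 + t^3)·(t + t^2 + t^3 + t^4 + t^5 + t^6); the count is [t^4].
(1 + t^2 + t^3) has coefficients 1,0,1,1 for degrees 0…3.
(t + t^2 + t^3 + t^4 + t^5 + t^6) has coefficients 0,1,1,1,1 for degrees 0…4.
[t^4] = 1·1 + 1·1 + 1·1 = 3.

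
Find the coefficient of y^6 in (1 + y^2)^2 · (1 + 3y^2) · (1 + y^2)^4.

(1 + y^2)^2 has coefficients 1,0,2,0,1 for degrees 0…4.
(1 + 3y^2) has coefficients 1,0,3,0,0,0,0 for degrees 0…6.
Finally multiplying by (1 + y^2)^4, the product of all factors after the first has coefficients 1,0,7,0,18,0,22 for degrees 0…6.
[y^6] = 1·22 + 2·18 + 1·7 = 65.

65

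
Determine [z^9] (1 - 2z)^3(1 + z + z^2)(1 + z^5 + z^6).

(1 - 2z)^3 has coefficients 1,-6,12,-8 for degrees 0…3.
(1 + z + z^2) has coefficients 1,1,1,0,0,0,0,0,0,0 for degrees 0…9.
Finally multiplying by (1 + z^5 + z^6), the product of all factors after the first has coefficients 1,1,1,0,0,1,2,2,1,0 for degrees 0…9.
[z^9] = 1·0 − 6·1 + 12·2 − 8·2 = 2.

2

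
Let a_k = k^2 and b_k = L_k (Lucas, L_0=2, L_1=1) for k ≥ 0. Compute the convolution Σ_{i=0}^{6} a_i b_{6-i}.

This is [x^6] in the product of the two ordinary generating functions.
Σ = 0·18 + 1·11 + 4·7 + 9·4 + 16·3 + 25·1 + 36·2 = 220.

220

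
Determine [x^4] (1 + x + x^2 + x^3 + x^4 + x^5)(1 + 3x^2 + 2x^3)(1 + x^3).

(1 + x + x^2 + x^3 + x^4 + x^5) has coefficients 1,1,1,1,1 for degrees 0…4.
(1 + 3x^2 + 2x^3) has coefficients 1,0,3,2,0 for degrees 0…4.
Finally multiplying by (1 + x^3), the product of all factors after the first has coefficients 1,0,3,3,0 for degrees 0…4.
[x^4] = 1·0 + 1·3 + 1·3 + 1·0 + 1·1 = 7.

7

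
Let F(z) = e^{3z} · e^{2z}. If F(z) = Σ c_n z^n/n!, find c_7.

78125

The EGF product rule gives c_7 = Σ_{k_1+k_2=7} C(7; k_1,k_2) · ∏ g_i(k_i), where e^{3z} gives (3)^k; e^{2z} gives (2)^k.
g_1(k) for k = 0…7: 1, 3, 9, 27, 81, 243, 729, 2187.
g_2(k) for k = 0…7: 1, 2, 4, 8, 16, 32, 64, 128.
c_7 = Σ_k C(7,k)·g_1(k)·g_2(7−k) = 1·1·128 + 7·3·64 + 21·9·32 + 35·27·16 + 35·81·8 + 21·243·4 + 7·729·2 + 1·2187·1 = 128 + 1344 + 6048 + 15120 + 22680 + 20412 + 10206 + 2187 = 78125.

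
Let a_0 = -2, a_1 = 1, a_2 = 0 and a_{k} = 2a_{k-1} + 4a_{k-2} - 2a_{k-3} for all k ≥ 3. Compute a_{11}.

47184

The ordinary generating function has denominator 1 - 2y - 4y^2 + 2y^3.
Iterating the recurrence: a_0,…,a_{11} = -2, 1, 0, 8, 14, 60, 160, 532, 1584, 4976, 15224, 47184.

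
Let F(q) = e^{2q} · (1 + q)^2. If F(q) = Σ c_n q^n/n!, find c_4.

The EGF product rule gives c_4 = Σ_{k_1+k_2=4} C(4; k_1,k_2) · ∏ g_i(k_i), where e^{2q} gives (2)^k; (1+q)^2 gives the falling factorial (2)_k.
g_1(k) for k = 0…4: 1, 2, 4, 8, 16.
g_2(k) for k = 0…4: 1, 2, 2, 0, 0.
c_4 = Σ_k C(4,k)·g_1(k)·g_2(4−k) = 6·4·2 + 4·8·2 + 1·16·1 = 48 + 64 + 16 = 128.

128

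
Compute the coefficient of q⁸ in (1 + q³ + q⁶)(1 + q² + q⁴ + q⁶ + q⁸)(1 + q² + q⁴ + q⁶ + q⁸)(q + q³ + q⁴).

(1 + q³ + q⁶) has coefficients 1,0,0,1,0,0,1 for degrees 0…6.
(1 + q² + q⁴ + q⁶ + q⁸) has coefficients 1,0,1,0,1,0,1,0,1 for degrees 0…8.
Multiplying by (1 + q² + q⁴ + q⁶ + q⁸) gives running coefficients 1,0,2,0,3,0,4,0,5 for degrees 0…8.
Finally multiplying by (q + q³ + q⁴), the product of all factors after the first has coefficients 0,1,0,3,1,5,2,7,3 for degrees 0…8.
[q⁸] = 1·3 + 1·5 + 1·0 = 8.

8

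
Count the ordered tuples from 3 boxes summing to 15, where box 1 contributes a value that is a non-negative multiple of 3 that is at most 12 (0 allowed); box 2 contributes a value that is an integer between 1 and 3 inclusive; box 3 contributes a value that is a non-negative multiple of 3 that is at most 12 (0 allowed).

5

The generating function for the choices is (1 + q³ + q⁶ + q⁹ + q¹²)·(q + q² + q³)·(1 + q³ + q⁶ + q⁹ + q¹²); the count is [q¹⁵].
(1 + q³ + q⁶ + q⁹ + q¹²) has coefficients 1,0,0,1,0,0,1,0,0,1,0,0,1 for degrees 0…12.
(q + q² + q³) has coefficients 0,1,1,1,0,0,0,0,0,0,0,0,0,0,0,0 for degrees 0…15.
Finally multiplying by (1 + q³ + q⁶ + q⁹ + q¹²), the product of all factors after the first has coefficients 0,1,1,1,1,1,1,1,1,1,1,1,1,1,1,1 for degrees 0…15.
[q¹⁵] = 1·1 + 1·1 + 1·1 + 1·1 + 1·1 = 5.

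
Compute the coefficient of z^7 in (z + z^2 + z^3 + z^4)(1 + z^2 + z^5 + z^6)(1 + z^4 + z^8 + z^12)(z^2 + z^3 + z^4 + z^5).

(z + z^2 + z^3 + z^4) has coefficients 0,1,1,1,1 for degrees 0…4.
(1 + z^2 + z^5 + z^6) has coefficients 1,0,1,0,0,1,1,0 for degrees 0…7.
Multiplying by (1 + z^4 + z^8 + z^12) gives running coefficients 1,0,1,0,1,1,2,0 for degrees 0…7.
Finally multiplying by (z^2 + z^3 + z^4 + z^5), the product of all factors after the first has coefficients 0,0,1,1,2,2,2,3 for degrees 0…7.
[z^7] = 1·2 + 1·2 + 1·2 + 1·1 = 7.

7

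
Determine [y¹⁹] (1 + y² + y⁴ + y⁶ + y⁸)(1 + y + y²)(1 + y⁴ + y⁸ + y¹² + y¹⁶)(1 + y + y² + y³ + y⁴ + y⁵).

(1 + y² + y⁴ + y⁶ + y⁸) has coefficients 1,0,1,0,1,0,1,0,1 for degrees 0…8.
(1 + y + y²) has coefficients 1,1,1,0,0,0,0,0,0,0,0,0,0,0,0,0,0,0,0,0 for degrees 0…19.
Multiplying by (1 + y⁴ + y⁸ + y¹² + y¹⁶) gives running coefficients 1,1,1,0,1,1,1,0,1,1,1,0,1,1,1,0,1,1,1,0 for degrees 0…19.
Finally multiplying by (1 + y + y² + y³ + y⁴ + y⁵), the product of all factors after the first has coefficients 1,2,3,3,4,5,5,4,4,5,5,4,4,5,5,4,4,5,5,4 for degrees 0…19.
[y¹⁹] = 1·4 + 1·5 + 1·4 + 1·5 + 1·4 = 22.

22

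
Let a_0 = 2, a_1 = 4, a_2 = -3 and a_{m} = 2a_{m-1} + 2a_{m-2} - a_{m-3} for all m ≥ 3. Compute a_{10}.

-2418

The ordinary generating function has denominator 1 - 2y - 2y^2 + y^3.
Iterating the recurrence: a_0,…,a_{10} = 2, 4, -3, 0, -10, -17, -54, -132, -355, -920, -2418.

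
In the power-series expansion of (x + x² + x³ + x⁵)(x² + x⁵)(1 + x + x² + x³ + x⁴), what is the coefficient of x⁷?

6

(x + x² + x³ + x⁵) has coefficients 0,1,1,1,0,1 for degrees 0…5.
(x² + x⁵) has coefficients 0,0,1,0,0,1,0,0 for degrees 0…7.
Finally multiplying by (1 + x + x² + x³ + x⁴), the product of all factors after the first has coefficients 0,0,1,1,1,2,2,1 for degrees 0…7.
[x⁷] = 1·2 + 1·2 + 1·1 + 1·1 = 6.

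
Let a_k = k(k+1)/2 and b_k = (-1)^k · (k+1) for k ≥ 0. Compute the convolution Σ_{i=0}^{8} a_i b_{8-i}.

Write out a_i and b_{8-i} for i = 0,…,8 and sum the products.
Σ = 0·9 + 1·(-8) + 3·7 + 6·(-6) + 10·5 + 15·(-4) + 21·3 + 28·(-2) + 36·1 = 10.

10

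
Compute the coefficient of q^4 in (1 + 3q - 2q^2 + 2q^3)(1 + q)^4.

9

(1 + 3q - 2q^2 + 2q^3) has coefficients 1,3,-2,2 for degrees 0…3.
(1 + q)^4 has coefficients 1,4,6,4,1 for degrees 0…4.
[q^4] = 1·1 + 3·4 − 2·6 + 2·4 = 9.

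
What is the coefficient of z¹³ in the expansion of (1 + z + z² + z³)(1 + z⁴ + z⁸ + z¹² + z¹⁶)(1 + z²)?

(1 + z + z² + z³) has coefficients 1,1,1,1 for degrees 0…3.
(1 + z⁴ + z⁸ + z¹² + z¹⁶) has coefficients 1,0,0,0,1,0,0,0,1,0,0,0,1,0 for degrees 0…13.
Finally multiplying by (1 + z²), the product of all factors after the first has coefficients 1,0,1,0,1,0,1,0,1,0,1,0,1,0 for degrees 0…13.
[z¹³] = 1·0 + 1·1 + 1·0 + 1·1 = 2.

2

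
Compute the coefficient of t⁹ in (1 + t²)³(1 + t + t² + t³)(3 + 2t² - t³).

7

(1 + t²)³ has coefficients 1,0,3,0,3,0,1 for degrees 0…6.
(1 + t + t² + t³) has coefficients 1,1,1,1,0,0,0,0,0,0 for degrees 0…9.
Finally multiplying by (3 + 2t² - t³), the product of all factors after the first has coefficients 3,3,5,4,1,1,-1,0,0,0 for degrees 0…9.
[t⁹] = 1·0 + 3·0 + 3·1 + 1·4 = 7.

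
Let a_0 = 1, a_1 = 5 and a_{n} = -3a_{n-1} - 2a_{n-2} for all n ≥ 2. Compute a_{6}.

-377

The ordinary generating function has denominator 1 + 3y + 2y^2.
Iterating the recurrence: a_0,…,a_{6} = 1, 5, -17, 41, -89, 185, -377.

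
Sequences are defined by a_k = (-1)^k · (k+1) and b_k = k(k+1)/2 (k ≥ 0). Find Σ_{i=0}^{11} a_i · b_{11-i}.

Write out a_i and b_{11-i} for i = 0,…,11 and sum the products.
Σ = 1·66 − 2·55 + 3·45 − 4·36 + 5·28 − 6·21 + 7·15 − 8·10 + 9·6 − 10·3 + 11·1 − 12·0 = 21.

21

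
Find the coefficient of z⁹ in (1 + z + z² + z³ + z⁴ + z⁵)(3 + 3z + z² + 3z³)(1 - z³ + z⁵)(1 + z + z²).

(1 + z + z² + z³ + z⁴ + z⁵) has coefficients 1,1,1,1,1,1 for degrees 0…5.
(3 + 3z + z² + 3z³) has coefficients 3,3,1,3,0,0,0,0,0,0 for degrees 0…9.
Multiplying by (1 - z³ + z⁵) gives running coefficients 3,3,1,0,-3,2,0,1,3,0 for degrees 0…9.
Finally multiplying by (1 + z + z²), the product of all factors after the first has coefficients 3,6,7,4,-2,-1,-1,3,4,4 for degrees 0…9.
[z⁹] = 1·4 + 1·4 + 1·3 + 1·(-1) + 1·(-1) + 1·(-2) = 7.

7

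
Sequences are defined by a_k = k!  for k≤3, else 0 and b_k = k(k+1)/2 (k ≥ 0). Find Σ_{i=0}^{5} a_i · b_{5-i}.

55

The convolution is the x^5 coefficient of A(x)B(x).
Σ = 1·15 + 1·10 + 2·6 + 6·3 + 0·1 + 0·0 = 55.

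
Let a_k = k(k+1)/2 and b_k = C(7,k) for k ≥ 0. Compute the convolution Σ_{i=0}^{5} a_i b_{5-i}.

351

Write out a_i and b_{5-i} for i = 0,…,5 and sum the products.
Σ = 0·21 + 1·35 + 3·35 + 6·21 + 10·7 + 15·1 = 351.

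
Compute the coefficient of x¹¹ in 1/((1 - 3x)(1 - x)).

265720

The denominator gives the recurrence a_n = 4a_(n−1) − 3a_(n−2) for n ≥ 2; the numerator fixes a_0 = 1, a_1 = 4.
Iterating: 1, 4, 13, 40, 121, 364, 1093, 3280, 9841, 29524, 88573, 265720, so a_11 = 265720.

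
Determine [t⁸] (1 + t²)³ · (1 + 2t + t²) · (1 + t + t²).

(1 + t²)³ has coefficients 1,0,3,0,3,0,1 for degrees 0…6.
(1 + 2t + t²) has coefficients 1,2,1,0,0,0,0,0,0 for degrees 0…8.
Finally multiplying by (1 + t + t²), the product of all factors after the first has coefficients 1,3,4,3,1,0,0,0,0 for degrees 0…8.
[t⁸] = 1·0 + 3·0 + 3·1 + 1·4 = 7.

7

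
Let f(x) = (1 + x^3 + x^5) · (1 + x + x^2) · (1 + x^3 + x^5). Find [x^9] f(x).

(1 + x^3 + x^5) has coefficients 1,0,0,1,0,1 for degrees 0…5.
(1 + x + x^2) has coefficients 1,1,1,0,0,0,0,0,0,0 for degrees 0…9.
Finally multiplying by (1 + x^3 + x^5), the product of all factors after the first has coefficients 1,1,1,1,1,2,1,1,0,0 for degrees 0…9.
[x^9] = 1·0 + 1·1 + 1·1 = 2.

2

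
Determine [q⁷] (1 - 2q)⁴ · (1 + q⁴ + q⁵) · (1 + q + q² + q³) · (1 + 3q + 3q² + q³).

7

(1 - 2q)⁴ has coefficients 1,-8,24,-32,16 for degrees 0…4.
(1 + q⁴ + q⁵) has coefficients 1,0,0,0,1,1,0,0 for degrees 0…7.
Multiplying by (1 + q + q² + q³) gives running coefficients 1,1,1,1,1,2,2,2 for degrees 0…7.
Finally multiplying by (1 + 3q + 3q² + q³), the product of all factors after the first has coefficients 1,4,7,8,8,9,12,15 for degrees 0…7.
[q⁷] = 1·15 − 8·12 + 24·9 − 32·8 + 16·8 = 7.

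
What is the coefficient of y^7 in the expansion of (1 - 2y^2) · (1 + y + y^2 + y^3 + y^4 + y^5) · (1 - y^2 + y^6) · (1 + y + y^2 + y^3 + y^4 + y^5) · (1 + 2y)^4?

-172

(1 - 2y^2) has coefficients 1,0,-2 for degrees 0…2.
(1 + y + y^2 + y^3 + y^4 + y^5) has coefficients 1,1,1,1,1,1,0,0 for degrees 0…7.
Multiplying by (1 - y^2 + y^6) gives running coefficients 1,1,0,0,0,0,0,0 for degrees 0…7.
Multiplying by (1 + y + y^2 + y^3 + y^4 + y^5) gives running coefficients 1,2,2,2,2,2,1,0 for degrees 0…7.
Finally multiplying by (1 + 2y)^4, the product of all factors after the first has coefficients 1,10,42,98,146,162,161,152 for degrees 0…7.
[y^7] = 1·152 − 2·162 = -172.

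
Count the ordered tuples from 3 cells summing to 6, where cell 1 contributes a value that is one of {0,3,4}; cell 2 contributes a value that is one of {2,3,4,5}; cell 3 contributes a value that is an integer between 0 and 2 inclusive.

The generating function for the choices is (1 + x³ + x⁴)·(x² + x³ + x⁴ + x⁵)·(1 + x + x²); the count is [x⁶].
(1 + x³ + x⁴) has coefficients 1,0,0,1,1 for degrees 0…4.
(x² + x³ + x⁴ + x⁵) has coefficients 0,0,1,1,1,1,0 for degrees 0…6.
Finally multiplying by (1 + x + x²), the product of all factors after the first has coefficients 0,0,1,2,3,3,2 for degrees 0…6.
[x⁶] = 1·2 + 1·2 + 1·1 = 5.

5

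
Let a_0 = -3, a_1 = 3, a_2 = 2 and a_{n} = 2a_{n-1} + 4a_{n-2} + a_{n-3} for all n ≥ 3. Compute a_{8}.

The ordinary generating function has denominator 1 - 2x - 4x^2 - x^3.
Iterating the recurrence: a_0,…,a_{8} = -3, 3, 2, 13, 37, 128, 417, 1383, 4562.

4562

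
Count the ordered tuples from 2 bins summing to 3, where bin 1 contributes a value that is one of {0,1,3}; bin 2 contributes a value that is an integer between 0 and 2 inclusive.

The generating function for the choices is (1 + q + q^3)·(1 + q + q^2); the count is [q^3].
(1 + q + q^3) has coefficients 1,1,0,1 for degrees 0…3.
(1 + q + q^2) has coefficients 1,1,1,0 for degrees 0…3.
[q^3] = 1·0 + 1·1 + 1·1 = 2.

2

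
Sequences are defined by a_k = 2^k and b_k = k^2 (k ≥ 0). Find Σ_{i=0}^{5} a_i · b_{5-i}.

141

This is [x^5] in the product of the two ordinary generating functions.
Σ = 1·25 + 2·16 + 4·9 + 8·4 + 16·1 + 32·0 = 141.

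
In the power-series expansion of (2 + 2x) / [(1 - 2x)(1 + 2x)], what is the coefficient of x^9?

512

Partial fractions give a closed form: a_n = (3/2)·2^n + (1/2)·(-2)^n.
At n = 9: a_9 = 512.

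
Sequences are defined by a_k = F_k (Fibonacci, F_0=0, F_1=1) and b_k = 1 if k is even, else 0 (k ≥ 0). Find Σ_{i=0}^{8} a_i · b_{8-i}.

33

Write out a_i and b_{8-i} for i = 0,…,8 and sum the products.
Σ = 0·1 + 1·0 + 1·1 + 2·0 + 3·1 + 5·0 + 8·1 + 13·0 + 21·1 = 33.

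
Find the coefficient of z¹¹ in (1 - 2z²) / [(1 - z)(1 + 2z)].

-683

The denominator gives the recurrence a_n = −a_(n−1) + 2a_(n−2) for n ≥ 3; the numerator fixes a_0 = 1, a_1 = -1, a_2 = 1.
Iterating: 1, -1, 1, -3, 5, -11, 21, -43, 85, -171, 341, -683, so a_11 = -683.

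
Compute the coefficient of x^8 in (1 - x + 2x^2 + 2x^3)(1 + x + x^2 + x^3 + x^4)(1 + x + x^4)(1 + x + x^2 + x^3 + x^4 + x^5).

47

(1 - x + 2x^2 + 2x^3) has coefficients 1,-1,2,2 for degrees 0…3.
(1 + x + x^2 + x^3 + x^4) has coefficients 1,1,1,1,1,0,0,0,0 for degrees 0…8.
Multiplying by (1 + x + x^4) gives running coefficients 1,2,2,2,3,2,1,1,1 for degrees 0…8.
Finally multiplying by (1 + x + x^2 + x^3 + x^4 + x^5), the product of all factors after the first has coefficients 1,3,5,7,10,12,12,11,10 for degrees 0…8.
[x^8] = 1·10 − 1·11 + 2·12 + 2·12 = 47.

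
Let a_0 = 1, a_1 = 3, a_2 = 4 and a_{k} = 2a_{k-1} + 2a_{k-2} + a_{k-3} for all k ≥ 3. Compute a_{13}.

The ordinary generating function has denominator 1 - 2q - 2q^2 - q^3.
Iterating the recurrence: a_0,…,a_{13} = 1, 3, 4, 15, 41, 116, 329, 931, 2636, 7463, 21129, 59820, 169361, 479491.

479491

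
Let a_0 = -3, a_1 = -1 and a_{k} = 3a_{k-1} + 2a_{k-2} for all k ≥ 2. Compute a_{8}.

-16857

The ordinary generating function has denominator 1 - 3x - 2x^2.
Iterating the recurrence: a_0,…,a_{8} = -3, -1, -9, -29, -105, -373, -1329, -4733, -16857.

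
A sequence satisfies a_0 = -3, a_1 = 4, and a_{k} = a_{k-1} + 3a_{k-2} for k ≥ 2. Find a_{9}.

The ordinary generating function has denominator 1 - q - 3q^2.
Iterating the recurrence: a_0,…,a_{9} = -3, 4, -5, 7, -8, 13, -11, 28, -5, 79.

79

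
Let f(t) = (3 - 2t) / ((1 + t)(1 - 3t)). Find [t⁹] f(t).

34444

Partial fractions give a closed form: a_n = (5/4)·(-1)^n + (7/4)·3^n.
At n = 9: a_9 = 34444.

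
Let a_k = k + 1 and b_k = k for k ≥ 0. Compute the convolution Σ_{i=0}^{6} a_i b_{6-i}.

The convolution is the t^6 coefficient of A(t)B(t).
Σ = 1·6 + 2·5 + 3·4 + 4·3 + 5·2 + 6·1 + 7·0 = 56.

56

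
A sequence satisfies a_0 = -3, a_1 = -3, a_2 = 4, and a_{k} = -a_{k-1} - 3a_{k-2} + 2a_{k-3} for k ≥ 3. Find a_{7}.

-139

The ordinary generating function has denominator 1 + y + 3y^2 - 2y^3.
Iterating the recurrence: a_0,…,a_{7} = -3, -3, 4, -1, -17, 28, 21, -139.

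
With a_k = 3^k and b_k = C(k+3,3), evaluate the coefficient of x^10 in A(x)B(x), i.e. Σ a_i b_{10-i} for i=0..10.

Write out a_i and b_{10-i} for i = 0,…,10 and sum the products.
Σ = 1·286 + 3·220 + 9·165 + 27·120 + 81·84 + 243·56 + 729·35 + 2187·20 + 6561·10 + 19683·4 + 59049·1 = 298729.

298729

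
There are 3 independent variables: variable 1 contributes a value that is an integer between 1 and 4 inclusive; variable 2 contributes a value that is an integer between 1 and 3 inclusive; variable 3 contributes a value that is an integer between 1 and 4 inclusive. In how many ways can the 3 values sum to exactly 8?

9

The generating function for the choices is (z + z^2 + z^3 + z^4)·(z + z^2 + z^3)·(z + z^2 + z^3 + z^4); the count is [z^8].
(z + z^2 + z^3 + z^4) has coefficients 0,1,1,1,1 for degrees 0…4.
(z + z^2 + z^3) has coefficients 0,1,1,1,0,0,0,0,0 for degrees 0…8.
Finally multiplying by (z + z^2 + z^3 + z^4), the product of all factors after the first has coefficients 0,0,1,2,3,3,2,1,0 for degrees 0…8.
[z^8] = 1·1 + 1·2 + 1·3 + 1·3 = 9.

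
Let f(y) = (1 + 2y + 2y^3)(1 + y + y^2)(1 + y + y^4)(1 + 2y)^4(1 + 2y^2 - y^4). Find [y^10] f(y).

(1 + 2y + 2y^3) has coefficients 1,2,0,2 for degrees 0…3.
(1 + y + y^2) has coefficients 1,1,1,0,0,0,0,0,0,0,0 for degrees 0…10.
Multiplying by (1 + y + y^4) gives running coefficients 1,2,2,1,1,1,1,0,0,0,0 for degrees 0…10.
Multiplying by (1 + 2y)^4 gives running coefficients 1,10,42,97,137,129,97,80,72,48,16 for degrees 0…10.
Finally multiplying by (1 + 2y^2 - y^4), the product of all factors after the first has coefficients 1,10,44,117,220,313,329,241,129,79,63 for degrees 0…10.
[y^10] = 1·63 + 2·79 + 2·241 = 703.

703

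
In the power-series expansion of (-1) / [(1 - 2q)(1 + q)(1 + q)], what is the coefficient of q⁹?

The denominator gives the recurrence a_n = 3a_(n−2) + 2a_(n−3) for n ≥ 3; the numerator fixes a_0 = -1, a_1 = 0, a_2 = -3.
Iterating: -1, 0, -3, -2, -9, -12, -31, -54, -117, -224, so a_9 = -224.

-224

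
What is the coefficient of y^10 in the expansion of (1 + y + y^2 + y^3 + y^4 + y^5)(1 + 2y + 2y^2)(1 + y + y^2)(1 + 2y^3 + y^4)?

36

(1 + y + y^2 + y^3 + y^4 + y^5) has coefficients 1,1,1,1,1,1 for degrees 0…5.
(1 + 2y + 2y^2) has coefficients 1,2,2,0,0,0,0,0,0,0,0 for degrees 0…10.
Multiplying by (1 + y + y^2) gives running coefficients 1,3,5,4,2,0,0,0,0,0,0 for degrees 0…10.
Finally multiplying by (1 + 2y^3 + y^4), the product of all factors after the first has coefficients 1,3,5,6,9,13,13,8,2,0,0 for degrees 0…10.
[y^10] = 1·0 + 1·0 + 1·2 + 1·8 + 1·13 + 1·13 = 36.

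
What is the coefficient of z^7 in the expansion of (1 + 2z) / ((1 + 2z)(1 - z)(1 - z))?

The denominator gives the recurrence a_n = 3a_(n−2) − 2a_(n−3) for n ≥ 3; the numerator fixes a_0 = 1, a_1 = 2, a_2 = 3.
Iterating: 1, 2, 3, 4, 5, 6, 7, 8, so a_7 = 8.

8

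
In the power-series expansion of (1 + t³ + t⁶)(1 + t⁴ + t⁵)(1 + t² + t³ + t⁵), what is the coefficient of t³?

(1 + t³ + t⁶) has coefficients 1,0,0,1 for degrees 0…3.
(1 + t⁴ + t⁵) has coefficients 1,0,0,0 for degrees 0…3.
Finally multiplying by (1 + t² + t³ + t⁵), the product of all factors after the first has coefficients 1,0,1,1 for degrees 0…3.
[t³] = 1·1 + 1·1 = 2.

2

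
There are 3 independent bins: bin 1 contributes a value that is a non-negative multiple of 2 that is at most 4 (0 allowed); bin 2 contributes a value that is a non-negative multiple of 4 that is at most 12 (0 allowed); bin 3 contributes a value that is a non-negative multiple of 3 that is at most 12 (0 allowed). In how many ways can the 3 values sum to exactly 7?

2

The generating function for the choices is (1 + q^2 + q^4)·(1 + q^4 + q^8 + q^12)·(1 + q^3 + q^6 + q^9 + q^12); the count is [q^7].
(1 + q^2 + q^4) has coefficients 1,0,1,0,1 for degrees 0…4.
(1 + q^4 + q^8 + q^12) has coefficients 1,0,0,0,1,0,0,0 for degrees 0…7.
Finally multiplying by (1 + q^3 + q^6 + q^9 + q^12), the product of all factors after the first has coefficients 1,0,0,1,1,0,1,1 for degrees 0…7.
[q^7] = 1·1 + 1·0 + 1·1 = 2.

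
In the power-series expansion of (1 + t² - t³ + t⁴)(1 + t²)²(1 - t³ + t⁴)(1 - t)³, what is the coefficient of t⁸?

51

(1 + t² - t³ + t⁴) has coefficients 1,0,1,-1,1 for degrees 0…4.
(1 + t²)² has coefficients 1,0,2,0,1,0,0,0,0 for degrees 0…8.
Multiplying by (1 - t³ + t⁴) gives running coefficients 1,0,2,-1,2,-2,2,-1,1 for degrees 0…8.
Finally multiplying by (1 - t)³, the product of all factors after the first has coefficients 1,-3,5,-8,11,-13,15,-15,12 for degrees 0…8.
[t⁸] = 1·12 + 1·15 − 1·(-13) + 1·11 = 51.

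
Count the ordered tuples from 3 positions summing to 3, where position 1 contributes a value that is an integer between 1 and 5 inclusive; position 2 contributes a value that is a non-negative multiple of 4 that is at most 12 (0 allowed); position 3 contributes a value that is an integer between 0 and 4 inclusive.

The generating function for the choices is (z + z^2 + z^3 + z^4 + z^5)·(1 + z^4 + z^8 + z^12)·(1 + z + z^2 + z^3 + z^4); the count is [z^3].
(z + z^2 + z^3 + z^4 + z^5) has coefficients 0,1,1,1 for degrees 0…3.
(1 + z^4 + z^8 + z^12) has coefficients 1,0,0,0 for degrees 0…3.
Finally multiplying by (1 + z + z^2 + z^3 + z^4), the product of all factors after the first has coefficients 1,1,1,1 for degrees 0…3.
[z^3] = 1·1 + 1·1 + 1·1 = 3.

3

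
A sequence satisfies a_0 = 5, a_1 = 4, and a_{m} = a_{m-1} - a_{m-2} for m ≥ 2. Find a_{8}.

The ordinary generating function has denominator 1 - q + q^2.
Iterating the recurrence: a_0,…,a_{8} = 5, 4, -1, -5, -4, 1, 5, 4, -1.

-1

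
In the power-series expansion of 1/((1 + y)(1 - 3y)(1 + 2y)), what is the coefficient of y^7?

882

The denominator gives the recurrence a_n = 7a_(n−2) + 6a_(n−3) for n ≥ 3; the numerator fixes a_0 = 1, a_1 = 0, a_2 = 7.
Iterating: 1, 0, 7, 6, 49, 84, 379, 882, so a_7 = 882.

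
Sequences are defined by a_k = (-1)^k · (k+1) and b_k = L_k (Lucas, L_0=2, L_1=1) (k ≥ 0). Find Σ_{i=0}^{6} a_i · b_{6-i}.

24

The convolution is the x^6 coefficient of A(x)B(x).
Σ = 1·18 − 2·11 + 3·7 − 4·4 + 5·3 − 6·1 + 7·2 = 24.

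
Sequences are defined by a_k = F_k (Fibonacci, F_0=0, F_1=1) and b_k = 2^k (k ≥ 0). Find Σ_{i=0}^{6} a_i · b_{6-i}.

94

The convolution is the t^6 coefficient of A(t)B(t).
Σ = 0·64 + 1·32 + 1·16 + 2·8 + 3·4 + 5·2 + 8·1 = 94.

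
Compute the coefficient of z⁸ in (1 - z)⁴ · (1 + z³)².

(1 - z)⁴ has coefficients 1,-4,6,-4,1 for degrees 0…4.
(1 + z³)² has coefficients 1,0,0,2,0,0,1,0,0 for degrees 0…8.
[z⁸] = 1·0 − 4·0 + 6·1 − 4·0 + 1·0 = 6.

6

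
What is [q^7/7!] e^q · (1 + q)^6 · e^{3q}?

The EGF product rule gives c_7 = Σ_{k_1+k_2+k_3=7} C(7; k_1,k_2,k_3) · ∏ g_i(k_i), where e^q gives (1)^k; (1+q)^6 gives the falling factorial (6)_k; e^{3q} gives (3)^k.
g_1(k) for k = 0…7: 1, 1, 1, 1, 1, 1, 1, 1.
g_2(k) for k = 0…7: 1, 6, 30, 120, 360, 720, 720, 0.
g_3(k) for k = 0…7: 1, 3, 9, 27, 81, 243, 729, 2187.
First combine the last two factors: h(k) = Σ_j C(k,j)·g_2(j)·g_3(k−j) for k = 0…7: 1, 9, 75, 579, 4149, 27693, 173007, 1017495.
c_7 = Σ_k C(7,k)·g_1(k)·h(7−k) = 1·1·1017495 + 7·1·173007 + 21·1·27693 + 35·1·4149 + 35·1·579 + 21·1·75 + 7·1·9 + 1·1·1 = 1017495 + 1211049 + 581553 + 145215 + 20265 + 1575 + 63 + 1 = 2977216.

2977216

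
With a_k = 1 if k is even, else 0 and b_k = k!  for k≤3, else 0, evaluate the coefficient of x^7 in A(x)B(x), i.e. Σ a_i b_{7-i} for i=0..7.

Write out a_i and b_{7-i} for i = 0,…,7 and sum the products.
Σ = 1·0 + 0·0 + 1·0 + 0·0 + 1·6 + 0·2 + 1·1 + 0·1 = 7.

7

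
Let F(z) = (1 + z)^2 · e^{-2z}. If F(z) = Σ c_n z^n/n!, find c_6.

160

The EGF product rule gives c_6 = Σ_{k_1+k_2=6} C(6; k_1,k_2) · ∏ g_i(k_i), where (1+z)^2 gives the falling factorial (2)_k; e^{-2z} gives (-2)^k.
g_1(k) for k = 0…6: 1, 2, 2, 0, 0, 0, 0.
g_2(k) for k = 0…6: 1, -2, 4, -8, 16, -32, 64.
c_6 = Σ_k C(6,k)·g_1(k)·g_2(6−k) = 1·1·64 + 6·2·(-32) + 15·2·16 = 64 − 384 + 480 = 160.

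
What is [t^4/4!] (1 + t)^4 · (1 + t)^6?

5040

The EGF product rule gives c_4 = Σ_{k_1+k_2=4} C(4; k_1,k_2) · ∏ g_i(k_i), where (1+t)^4 gives the falling factorial (4)_k; (1+t)^6 gives the falling factorial (6)_k.
g_1(k) for k = 0…4: 1, 4, 12, 24, 24.
g_2(k) for k = 0…4: 1, 6, 30, 120, 360.
c_4 = Σ_k C(4,k)·g_1(k)·g_2(4−k) = 1·1·360 + 4·4·120 + 6·12·30 + 4·24·6 + 1·24·1 = 360 + 1920 + 2160 + 576 + 24 = 5040.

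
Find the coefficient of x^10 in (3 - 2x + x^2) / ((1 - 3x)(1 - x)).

The denominator gives the recurrence a_n = 4a_(n−1) − 3a_(n−2) for n ≥ 3; the numerator fixes a_0 = 3, a_1 = 10, a_2 = 32.
Iterating: 3, 10, 32, 98, 296, 890, 2672, 8018, 24056, 72170, 216512, so a_10 = 216512.

216512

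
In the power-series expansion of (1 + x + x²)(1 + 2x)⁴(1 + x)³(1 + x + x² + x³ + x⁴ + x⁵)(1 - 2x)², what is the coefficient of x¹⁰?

(1 + x + x²) has coefficients 1,1,1 for degrees 0…2.
(1 + 2x)⁴ has coefficients 1,8,24,32,16,0,0,0,0,0,0 for degrees 0…10.
Multiplying by (1 + x)³ gives running coefficients 1,11,51,129,192,168,80,16,0,0,0 for degrees 0…10.
Multiplying by (1 + x + x² + x³ + x⁴ + x⁵) gives running coefficients 1,12,63,192,384,552,631,636,585,456,264 for degrees 0…10.
Finally multiplying by (1 - 2x)², the product of all factors after the first has coefficients 1,8,19,-12,-132,-216,-41,320,565,660,780 for degrees 0…10.
[x¹⁰] = 1·780 + 1·660 + 1·565 = 2005.

2005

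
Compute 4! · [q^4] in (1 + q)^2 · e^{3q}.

The EGF product rule gives c_4 = Σ_{k_1+k_2=4} C(4; k_1,k_2) · ∏ g_i(k_i), where (1+q)^2 gives the falling factorial (2)_k; e^{3q} gives (3)^k.
g_1(k) for k = 0…4: 1, 2, 2, 0, 0.
g_2(k) for k = 0…4: 1, 3, 9, 27, 81.
c_4 = Σ_k C(4,k)·g_1(k)·g_2(4−k) = 1·1·81 + 4·2·27 + 6·2·9 = 81 + 216 + 108 = 405.

405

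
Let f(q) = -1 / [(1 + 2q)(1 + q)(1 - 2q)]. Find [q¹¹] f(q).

1365

Partial fractions give a closed form: a_n = (-1)·(-2)^n + (1/3)·(-1)^n + (-1/3)·2^n.
At n = 11: a_11 = 1365.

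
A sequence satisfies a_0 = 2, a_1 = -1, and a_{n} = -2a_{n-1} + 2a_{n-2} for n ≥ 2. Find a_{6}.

The ordinary generating function has denominator 1 + 2q - 2q^2.
Iterating the recurrence: a_0,…,a_{6} = 2, -1, 6, -14, 40, -108, 296.

296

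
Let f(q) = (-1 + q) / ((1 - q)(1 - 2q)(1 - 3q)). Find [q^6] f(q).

The denominator gives the recurrence a_n = 6a_(n−1) − 11a_(n−2) + 6a_(n−3) for n ≥ 3; the numerator fixes a_0 = -1, a_1 = -5, a_2 = -19.
Iterating: -1, -5, -19, -65, -211, -665, -2059, so a_6 = -2059.

-2059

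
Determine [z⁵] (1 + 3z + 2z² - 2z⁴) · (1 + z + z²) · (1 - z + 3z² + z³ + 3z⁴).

(1 + 3z + 2z² - 2z⁴) has coefficients 1,3,2,0,-2 for degrees 0…4.
(1 + z + z²) has coefficients 1,1,1,0,0,0 for degrees 0…5.
Finally multiplying by (1 - z + 3z² + z³ + 3z⁴), the product of all factors after the first has coefficients 1,0,3,3,7,4 for degrees 0…5.
[z⁵] = 1·4 + 3·7 + 2·3 − 2·0 = 31.

31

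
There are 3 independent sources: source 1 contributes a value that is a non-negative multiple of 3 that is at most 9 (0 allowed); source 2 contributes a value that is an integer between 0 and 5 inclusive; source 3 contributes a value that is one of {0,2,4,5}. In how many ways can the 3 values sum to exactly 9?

The generating function for the choices is (1 + x^3 + x^6 + x^9)·(1 + x + x^2 + x^3 + x^4 + x^5)·(1 + x^2 + x^4 + x^5); the count is [x^9].
(1 + x^3 + x^6 + x^9) has coefficients 1,0,0,1,0,0,1,0,0,1 for degrees 0…9.
(1 + x + x^2 + x^3 + x^4 + x^5) has coefficients 1,1,1,1,1,1,0,0,0,0 for degrees 0…9.
Finally multiplying by (1 + x^2 + x^4 + x^5), the product of all factors after the first has coefficients 1,1,2,2,3,4,3,3,2,2 for degrees 0…9.
[x^9] = 1·2 + 1·3 + 1·2 + 1·1 = 8.

8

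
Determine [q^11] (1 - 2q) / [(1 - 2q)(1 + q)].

Partial fractions give a closed form: a_n = (1)·(-1)^n.
At n = 11: a_11 = -1.

-1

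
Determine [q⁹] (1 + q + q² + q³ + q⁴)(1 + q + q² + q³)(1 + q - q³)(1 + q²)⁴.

45

(1 + q + q² + q³ + q⁴) has coefficients 1,1,1,1,1 for degrees 0…4.
(1 + q + q² + q³) has coefficients 1,1,1,1,0,0,0,0,0,0 for degrees 0…9.
Multiplying by (1 + q - q³) gives running coefficients 1,2,2,1,0,-1,-1,0,0,0 for degrees 0…9.
Finally multiplying by (1 + q²)⁴, the product of all factors after the first has coefficients 1,2,6,9,14,15,15,10,5,0 for degrees 0…9.
[q⁹] = 1·0 + 1·5 + 1·10 + 1·15 + 1·15 = 45.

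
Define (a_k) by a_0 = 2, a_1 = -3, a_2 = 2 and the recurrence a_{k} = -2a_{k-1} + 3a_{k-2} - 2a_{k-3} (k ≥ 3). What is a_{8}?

4622

The ordinary generating function has denominator 1 + 2q - 3q^2 + 2q^3.
Iterating the recurrence: a_0,…,a_{8} = 2, -3, 2, -17, 46, -147, 466, -1465, 4622.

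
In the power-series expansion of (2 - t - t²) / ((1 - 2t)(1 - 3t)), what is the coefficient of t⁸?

The denominator gives the recurrence a_n = 5a_(n−1) − 6a_(n−2) for n ≥ 3; the numerator fixes a_0 = 2, a_1 = 9, a_2 = 32.
Iterating: 2, 9, 32, 106, 338, 1054, 3242, 9886, 29978, so a_8 = 29978.

29978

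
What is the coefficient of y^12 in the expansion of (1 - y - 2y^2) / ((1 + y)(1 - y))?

-1

The denominator gives the recurrence a_n = a_(n−2) for n ≥ 3; the numerator fixes a_0 = 1, a_1 = -1, a_2 = -1.
Iterating: 1, -1, -1, -1, -1, -1, -1, -1, -1, -1, -1, -1, -1, so a_12 = -1.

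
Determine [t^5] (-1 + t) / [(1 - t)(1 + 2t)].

The denominator gives the recurrence a_n = −a_(n−1) + 2a_(n−2) for n ≥ 2; the numerator fixes a_0 = -1, a_1 = 2.
Iterating: -1, 2, -4, 8, -16, 32, so a_5 = 32.

32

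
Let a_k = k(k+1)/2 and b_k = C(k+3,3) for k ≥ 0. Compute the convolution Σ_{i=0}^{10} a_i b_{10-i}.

This is [x^10] in the product of the two ordinary generating functions.
Σ = 0·286 + 1·220 + 3·165 + 6·120 + 10·84 + 15·56 + 21·35 + 28·20 + 36·10 + 45·4 + 55·1 = 5005.

5005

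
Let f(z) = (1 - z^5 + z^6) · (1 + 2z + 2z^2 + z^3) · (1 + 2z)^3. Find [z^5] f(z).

(1 - z^5 + z^6) has coefficients 1,0,0,0,0,-1 for degrees 0…5.
(1 + 2z + 2z^2 + z^3) has coefficients 1,2,2,1,0,0 for degrees 0…5.
Finally multiplying by (1 + 2z)^3, the product of all factors after the first has coefficients 1,8,26,45,46,28 for degrees 0…5.
[z^5] = 1·28 − 1·1 = 27.

27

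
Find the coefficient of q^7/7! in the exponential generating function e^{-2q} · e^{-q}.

The EGF product rule gives c_7 = Σ_{k_1+k_2=7} C(7; k_1,k_2) · ∏ g_i(k_i), where e^{-2q} gives (-2)^k; e^{-q} gives (-1)^k.
g_1(k) for k = 0…7: 1, -2, 4, -8, 16, -32, 64, -128.
g_2(k) for k = 0…7: 1, -1, 1, -1, 1, -1, 1, -1.
c_7 = Σ_k C(7,k)·g_1(k)·g_2(7−k) = 1·1·(-1) + 7·(-2)·1 + 21·4·(-1) + 35·(-8)·1 + 35·16·(-1) + 21·(-32)·1 + 7·64·(-1) + 1·(-128)·1 = −1 − 14 − 84 − 280 − 560 − 672 − 448 − 128 = -2187.

-2187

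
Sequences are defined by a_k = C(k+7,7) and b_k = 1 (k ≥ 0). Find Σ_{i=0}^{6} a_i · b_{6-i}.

Write out a_i and b_{6-i} for i = 0,…,6 and sum the products.
Σ = 1·1 + 8·1 + 36·1 + 120·1 + 330·1 + 792·1 + 1716·1 = 3003.

3003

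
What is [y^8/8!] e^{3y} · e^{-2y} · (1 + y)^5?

The EGF product rule gives c_8 = Σ_{k_1+k_2+k_3=8} C(8; k_1,k_2,k_3) · ∏ g_i(k_i), where e^{3y} gives (3)^k; e^{-2y} gives (-2)^k; (1+y)^5 gives the falling factorial (5)_k.
g_1(k) for k = 0…8: 1, 3, 9, 27, 81, 243, 729, 2187, 6561.
g_2(k) for k = 0…8: 1, -2, 4, -8, 16, -32, 64, -128, 256.
g_3(k) for k = 0…8: 1, 5, 20, 60, 120, 120, 0, 0, 0.
First combine the last two factors: h(k) = Σ_j C(k,j)·g_2(j)·g_3(k−j) for k = 0…8: 1, 3, 4, -8, -24, 88, 64, -1248, 4096.
c_8 = Σ_k C(8,k)·g_1(k)·h(8−k) = 1·1·4096 + 8·3·(-1248) + 28·9·64 + 56·27·88 + 70·81·(-24) + 56·243·(-8) + 28·729·4 + 8·2187·3 + 1·6561·1 = 4096 − 29952 + 16128 + 133056 − 136080 − 108864 + 81648 + 52488 + 6561 = 19081.

19081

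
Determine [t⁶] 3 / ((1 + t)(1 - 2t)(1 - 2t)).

The denominator gives the recurrence a_n = 3a_(n−1) − 4a_(n−3) for n ≥ 3; the numerator fixes a_0 = 3, a_1 = 9, a_2 = 27.
Iterating: 3, 9, 27, 69, 171, 405, 939, so a_6 = 939.

939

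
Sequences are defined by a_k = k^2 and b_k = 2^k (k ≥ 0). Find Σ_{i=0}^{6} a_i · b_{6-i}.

This is [x^6] in the product of the two ordinary generating functions.
Σ = 0·64 + 1·32 + 4·16 + 9·8 + 16·4 + 25·2 + 36·1 = 318.

318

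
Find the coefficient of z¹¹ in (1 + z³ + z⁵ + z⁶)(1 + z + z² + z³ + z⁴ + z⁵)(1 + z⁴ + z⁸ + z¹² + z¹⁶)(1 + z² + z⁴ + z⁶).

21

(1 + z³ + z⁵ + z⁶) has coefficients 1,0,0,1,0,1,1 for degrees 0…6.
(1 + z + z² + z³ + z⁴ + z⁵) has coefficients 1,1,1,1,1,1,0,0,0,0,0,0 for degrees 0…11.
Multiplying by (1 + z⁴ + z⁸ + z¹² + z¹⁶) gives running coefficients 1,1,1,1,2,2,1,1,2,2,1,1 for degrees 0…11.
Finally multiplying by (1 + z² + z⁴ + z⁶), the product of all factors after the first has coefficients 1,1,2,2,4,4,5,5,6,6,6,6 for degrees 0…11.
[z¹¹] = 1·6 + 1·6 + 1·5 + 1·4 = 21.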